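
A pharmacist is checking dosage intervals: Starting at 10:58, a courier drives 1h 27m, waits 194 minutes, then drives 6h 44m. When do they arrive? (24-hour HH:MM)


Depart: 10:58
Leg 1: +87 min -> 12:25
Layover: +194 min -> 15:39
Leg 2: +404 min -> 22:23
Total travel: 685 minutes = 11h 25m
Arrival: 22:23

22:23


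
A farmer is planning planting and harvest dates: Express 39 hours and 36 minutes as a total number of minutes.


Hours: 39
Extra minutes: 36
Minutes per hour: 60
Hours to minutes: 39 x 60 = 2340
Total: 2340 + 36 = 2376

2376


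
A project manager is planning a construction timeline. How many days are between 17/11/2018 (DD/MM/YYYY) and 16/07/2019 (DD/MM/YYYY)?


Start date: 2018-11-17
End date: 2019-07-16
Nov 2018: +14 days
Dec 2018: +31 days
Jan 2019: +31 days
... (6 more months)
Total: 241 days

241


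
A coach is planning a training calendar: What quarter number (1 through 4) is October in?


Month: October (month 10)
Q1: January-March (months 1-3)
Q2: April-June (months 4-6)
Q3: July-September (months 7-9)
Q4: October-December (months 10-12)
Month 10 falls in Q4

4


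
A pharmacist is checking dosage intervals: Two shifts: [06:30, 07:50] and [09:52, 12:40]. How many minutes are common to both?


Interval A: [390, 470] minutes from midnight
Interval B: [592, 760] minutes from midnight
Overlap start = max(390, 592) = 592
Overlap end = min(470, 760) = 470
End <= start, so the intervals do not overlap: 0 minutes

0


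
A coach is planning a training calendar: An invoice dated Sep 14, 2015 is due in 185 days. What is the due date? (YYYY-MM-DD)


Start: 2015-09-14
Adding 185 days
Days remaining in September: 16
After September: 169 days still to add
October 2015: 31 days, 138 remaining
November 2015: 30 days, 108 remaining
December 2015: 31 days, 77 remaining
January 2016: 31 days, 46 remaining
Result: 2016-03-17

2016-03-17


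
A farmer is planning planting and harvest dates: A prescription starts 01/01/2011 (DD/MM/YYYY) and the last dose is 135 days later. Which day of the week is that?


Start: 2011-01-01 (Saturday)
Step 1 - find target date: add 135 days
  2011-01-01 + 135 days = 2011-05-16
Step 2 - day of week:
  135 mod 7 = 2
  Saturday + 2 days -> Monday
Result: Monday (2011-05-16)

Monday


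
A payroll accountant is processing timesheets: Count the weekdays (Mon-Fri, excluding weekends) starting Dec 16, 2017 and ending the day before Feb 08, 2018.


Start: 2017-12-16 (Saturday)
End (exclusive): 2018-02-08 (Thursday)
Total calendar days: 54
Full weeks: 54 // 7 = 7 -> 35 weekdays
Remaining 5 days starting on Saturday:
  Sat(-), Sun(-), Mon(w), Tue(w), Wed(w) -> 3 weekdays
Total business days: 35 + 3 = 38

38


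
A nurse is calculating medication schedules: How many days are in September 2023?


Month: September
Year: 2023
September is a 30-day month
Total: 30 days

30


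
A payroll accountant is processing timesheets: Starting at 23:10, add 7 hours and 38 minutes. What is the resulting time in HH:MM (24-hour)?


Start time: 23:10
Adding: 7 hours 38 minutes
Minutes: 10 + 38 = 48
Hours: 23 + 7 + 0 = 30
Hour wraparound: 30 mod 24 = 6
Result: 06:48

06:48


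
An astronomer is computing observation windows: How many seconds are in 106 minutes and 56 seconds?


Minutes: 106
Extra seconds: 56
Seconds per minute: 60
Minutes to seconds: 106 x 60 = 6360
Total: 6360 + 56 = 6416

6416


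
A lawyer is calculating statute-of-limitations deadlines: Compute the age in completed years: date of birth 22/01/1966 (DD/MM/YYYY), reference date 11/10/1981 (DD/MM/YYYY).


Birth: 1966-01-22
Reference: 1981-10-11
Year difference: 1981 - 1966 = 15
Has birthday (01-22) occurred by 10-11? Yes
Age in full years: 15

15


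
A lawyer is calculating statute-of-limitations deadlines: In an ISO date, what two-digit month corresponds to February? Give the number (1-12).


Calendar month order:
1. January
2. February <--
3. March
February is month number 2

2


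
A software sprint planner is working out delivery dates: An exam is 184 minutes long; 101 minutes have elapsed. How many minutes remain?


Total budget: 184 minutes
Time used: 101 minutes
Remaining: 184 - 101 = 83 minutes
Percent used: 54.9%
Percent remaining: 45.1%

83


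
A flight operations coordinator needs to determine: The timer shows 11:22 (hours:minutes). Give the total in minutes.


Hours: 11
Minutes: 22
Convert hours to minutes: 11 x 60 = 660
Add remaining minutes: 660 + 22 = 682

682


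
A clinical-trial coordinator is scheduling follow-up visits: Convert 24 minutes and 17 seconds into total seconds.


Minutes: 24
Seconds: 17
Convert minutes to seconds: 24 x 60 = 1440
Add remaining seconds: 1440 + 17 = 1457

1457


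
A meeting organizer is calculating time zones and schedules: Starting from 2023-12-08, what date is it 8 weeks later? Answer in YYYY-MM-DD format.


Start: 2023-12-08
Weeks to add: 8
Convert to days: 8 x 7 = 56 days
Add 56 days to 2023-12-08
Result: 2024-02-02

2024-02-02


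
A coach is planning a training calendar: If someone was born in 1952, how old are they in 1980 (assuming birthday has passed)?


Birth year: 1952
Current year: 1980
Age = current year - birth year
Age = 1980 - 1952 = 28

28


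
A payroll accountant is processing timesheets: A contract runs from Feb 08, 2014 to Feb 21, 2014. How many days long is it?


Start date: 2014-02-08
End date: 2014-02-21
Feb 2014: +13 days
Total: 13 days

13


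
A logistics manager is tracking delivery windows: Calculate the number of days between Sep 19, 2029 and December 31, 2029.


Start: September 19, 2029
End: December 31, 2029
Days left in September: 11
October: 31
November: 30
December: 31
Sum of remaining months: 92
Total: 11 + 92 = 103

103


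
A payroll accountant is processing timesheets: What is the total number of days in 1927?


Year: 1927
Check leap year rules:
Divisible by 4? No
1927 is not a leap year
Days: 365

365


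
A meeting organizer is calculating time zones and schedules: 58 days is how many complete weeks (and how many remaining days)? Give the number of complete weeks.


Total days: 58
Days per week: 7
Division: 58 / 7 = 8 remainder 2
Complete weeks: 8
Remaining days: 2

8


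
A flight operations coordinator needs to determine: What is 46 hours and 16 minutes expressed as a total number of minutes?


Hours: 46
Minutes: 16
Convert hours to minutes: 46 x 60 = 2760
Add remaining minutes: 2760 + 16 = 2776

2776


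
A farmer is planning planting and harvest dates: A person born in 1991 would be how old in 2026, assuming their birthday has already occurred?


Birth year: 1991
Current year: 2026
Age = current year - birth year
Age = 2026 - 1991 = 35

35


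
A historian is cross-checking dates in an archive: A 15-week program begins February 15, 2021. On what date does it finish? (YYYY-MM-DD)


Start: 2021-02-15
Weeks to add: 15
Convert to days: 15 x 7 = 105 days
Add 105 days to 2021-02-15
Result: 2021-05-31

2021-05-31


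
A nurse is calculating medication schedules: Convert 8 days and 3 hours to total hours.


Days: 8
Extra hours: 3
Hours per day: 24
Days to hours: 8 x 24 = 192
Total: 192 + 3 = 195

195


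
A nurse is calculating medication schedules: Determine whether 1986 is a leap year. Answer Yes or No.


Year: 1986
Divisible by 4? 1986 / 4 = 496.5 -> No
Not divisible by 4, so NOT a leap year

No


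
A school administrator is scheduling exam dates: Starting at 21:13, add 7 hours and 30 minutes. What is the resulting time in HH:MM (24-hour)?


Start time: 21:13
Adding: 7 hours 30 minutes
Minutes: 13 + 30 = 43
Hours: 21 + 7 + 0 = 28
Hour wraparound: 28 mod 24 = 4
Result: 04:43

04:43


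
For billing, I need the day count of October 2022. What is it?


Month: October
Year: 2022
October is a 31-day month
Total: 31 days

31


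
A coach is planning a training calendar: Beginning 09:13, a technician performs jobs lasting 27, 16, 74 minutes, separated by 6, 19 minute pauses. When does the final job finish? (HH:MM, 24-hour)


Start: 09:13 = 553 min from midnight
  after task 1 (27 min): 09:40
  after break (6 min): 09:46
  after task 2 (16 min): 10:02
  after break (19 min): 10:21
  after task 3 (74 min): 11:35
Total elapsed: 142 minutes
End time: 11:35

11:35


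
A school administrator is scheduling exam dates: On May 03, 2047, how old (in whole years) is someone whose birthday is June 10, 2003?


Birth: 2003-06-10
Reference: 2047-05-03
Year difference: 2047 - 2003 = 44
Has birthday (06-10) occurred by 05-03? No
Birthday not yet reached this year -> subtract 1
Age in full years: 43

43


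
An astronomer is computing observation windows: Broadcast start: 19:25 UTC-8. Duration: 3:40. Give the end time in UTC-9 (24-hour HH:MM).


Start: 19:25 in UTC-8
Step 1 - add duration:
  minutes: 25 + 40 = 65 (carry 1h)
  hours: 19 + 3 + 1 = 23
  end in UTC-8: 23:05
Step 2 - convert UTC-8 -> UTC-9:
  offset difference: -9 - (-8) = -1 hours
  23 + (-1) = 22 -> mod 24 = 22
Result: 22:05 in UTC-9

22:05


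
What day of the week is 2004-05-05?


Date: 2004-05-05
January 1, 2004 is a Thursday
Day of year: 126
Offset from Jan 1: 125 days
125 mod 7 = 6
Result: Wednesday

Wednesday


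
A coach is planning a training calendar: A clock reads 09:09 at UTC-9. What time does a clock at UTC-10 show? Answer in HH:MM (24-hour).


Local time: 09:09 at UTC-9 (offset -9h)
Target zone: UTC-10 (offset -10h)
Difference: -10 - (-9) = -1 hours
Calculation: 9 + (-1) = 8
Result: 08:09

08:09


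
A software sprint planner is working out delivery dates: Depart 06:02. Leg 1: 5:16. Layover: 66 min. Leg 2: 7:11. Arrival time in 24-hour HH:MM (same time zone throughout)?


Depart: 06:02
Leg 1: +316 min -> 11:18
Layover: +66 min -> 12:24
Leg 2: +431 min -> 19:35
Total travel: 813 minutes = 13h 33m
Arrival: 19:35

19:35


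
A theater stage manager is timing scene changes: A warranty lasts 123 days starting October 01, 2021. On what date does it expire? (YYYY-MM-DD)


Start: 2021-10-01
Adding 123 days
Days remaining in October: 30
After October: 93 days still to add
November 2021: 30 days, 63 remaining
December 2021: 31 days, 32 remaining
January 2022: 31 days, 1 remaining
February 2022 has 28 days, need 1
Result: 2022-02-01

2022-02-01


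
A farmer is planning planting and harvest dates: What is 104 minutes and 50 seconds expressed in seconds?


Minutes: 104
Extra seconds: 50
Seconds per minute: 60
Minutes to seconds: 104 x 60 = 6240
Total: 6240 + 50 = 6290

6290


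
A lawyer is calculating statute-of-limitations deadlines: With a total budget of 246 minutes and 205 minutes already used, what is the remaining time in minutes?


Total budget: 246 minutes
Time used: 205 minutes
Remaining: 246 - 205 = 41 minutes
Percent used: 83.3%
Percent remaining: 16.7%

41


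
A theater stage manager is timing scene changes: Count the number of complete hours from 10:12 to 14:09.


Start: 10:12
End: 14:09
Hour difference: 14 - 10 = 4 hours
Minute difference: 9 - 12 = -3 minutes
Total minutes: 237
Complete hours: 237 / 60 = 3 (remainder 57)

3


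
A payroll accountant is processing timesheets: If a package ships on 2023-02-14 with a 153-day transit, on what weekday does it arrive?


Start: 2023-02-14 (Tuesday)
Step 1 - find target date: add 153 days
  2023-02-14 + 153 days = 2023-07-17
Step 2 - day of week:
  153 mod 7 = 6
  Tuesday + 6 days -> Monday
Result: Monday (2023-07-17)

Monday


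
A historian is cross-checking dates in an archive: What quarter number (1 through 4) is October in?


Month: October (month 10)
Q1: January-March (months 1-3)
Q2: April-June (months 4-6)
Q3: July-September (months 7-9)
Q4: October-December (months 10-12)
Month 10 falls in Q4

4


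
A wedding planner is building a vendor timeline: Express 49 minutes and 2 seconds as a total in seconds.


Minutes: 49
Seconds: 2
Convert minutes to seconds: 49 x 60 = 2940
Add remaining seconds: 2940 + 2 = 2942

2942


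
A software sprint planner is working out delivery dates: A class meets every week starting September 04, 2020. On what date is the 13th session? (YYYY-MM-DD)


First occurrence: 2020-09-04 (occurrence 1)
Each occurrence is 7 days after the previous.
Occurrence 13 is 12 weeks after the first.
12 weeks = 84 days
2020-09-04 + 84 days = 2020-11-27

2020-11-27


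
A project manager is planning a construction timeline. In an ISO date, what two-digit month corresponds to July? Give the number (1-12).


Calendar month order:
6. June
7. July <--
8. August
July is month number 7

7


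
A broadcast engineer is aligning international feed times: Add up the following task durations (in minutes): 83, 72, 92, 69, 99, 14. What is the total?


Durations: 83, 72, 92, 69, 99, 14
Running sum: 83
+ 72 = 155
+ 92 = 247
+ 69 = 316
+ 99 = 415
+ 14 = 429
Total duration: 429 minutes
That is 7 hours and 9 minutes

429


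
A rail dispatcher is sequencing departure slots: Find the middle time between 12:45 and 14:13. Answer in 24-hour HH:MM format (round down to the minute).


Start time: 12:45 = 765 minutes from midnight
End time: 14:13 = 853 minutes from midnight
Sum: 765 + 853 = 1618
Midpoint: 1618 / 2 = 809 minutes
Convert: 809 / 60 = 13 hours, 29 minutes
Result: 13:29

13:29


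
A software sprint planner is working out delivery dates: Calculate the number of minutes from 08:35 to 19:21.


Start time: 08:35 = 515 minutes from midnight
End time: 19:21 = 1161 minutes from midnight
Difference: 1161 - 515 = 646 minutes
That is 10 hours and 46 minutes

646


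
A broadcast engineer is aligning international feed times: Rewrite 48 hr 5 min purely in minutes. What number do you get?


Hours: 48
Extra minutes: 5
Minutes per hour: 60
Hours to minutes: 48 x 60 = 2880
Total: 2880 + 5 = 2885

2885


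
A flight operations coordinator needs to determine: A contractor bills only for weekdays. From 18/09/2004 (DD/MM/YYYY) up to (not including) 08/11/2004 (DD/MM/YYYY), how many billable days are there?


Start: 2004-09-18 (Saturday)
End (exclusive): 2004-11-08 (Monday)
Total calendar days: 51
Full weeks: 51 // 7 = 7 -> 35 weekdays
Remaining 2 days starting on Saturday:
  Sat(-), Sun(-) -> 0 weekdays
Total business days: 35 + 0 = 35

35


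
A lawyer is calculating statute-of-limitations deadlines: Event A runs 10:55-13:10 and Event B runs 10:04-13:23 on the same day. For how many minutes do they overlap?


Interval A: [655, 790] minutes from midnight
Interval B: [604, 803] minutes from midnight
Overlap start = max(655, 604) = 655
Overlap end = min(790, 803) = 790
Overlap = 790 - 655 = 135 minutes

135


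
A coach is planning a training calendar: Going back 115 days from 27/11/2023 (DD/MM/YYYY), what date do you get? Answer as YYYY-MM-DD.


Start: 2023-11-27
Subtracting 115 days
Days already passed in November: 27
After going back through November: 88 more days to subtract
October 2023: 31 days, 57 remaining
September 2023: 30 days, 27 remaining
August 2023 has 31 days, need 27
Result: 2023-08-04

2023-08-04


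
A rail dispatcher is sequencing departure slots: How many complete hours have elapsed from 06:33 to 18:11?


Start: 06:33
End: 18:11
Hour difference: 18 - 6 = 12 hours
Minute difference: 11 - 33 = -22 minutes
Total minutes: 698
Complete hours: 698 / 60 = 11 (remainder 38)

11


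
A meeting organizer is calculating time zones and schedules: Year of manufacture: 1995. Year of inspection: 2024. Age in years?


Birth year: 1995
Current year: 2024
Age = current year - birth year
Age = 2024 - 1995 = 29

29


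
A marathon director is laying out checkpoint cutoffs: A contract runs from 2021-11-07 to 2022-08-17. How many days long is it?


Start date: 2021-11-07
End date: 2022-08-17
Nov 2021: +24 days
Dec 2021: +31 days
Jan 2022: +31 days
... (7 more months)
Total: 283 days

283


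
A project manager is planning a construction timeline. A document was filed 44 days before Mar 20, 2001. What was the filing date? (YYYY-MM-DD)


Start: 2001-03-20
Subtracting 44 days
Days already passed in March: 20
After going back through March: 24 more days to subtract
February 2001 has 28 days, need 24
Result: 2001-02-04

2001-02-04


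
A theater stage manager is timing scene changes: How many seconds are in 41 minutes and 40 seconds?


Minutes: 41
Extra seconds: 40
Seconds per minute: 60
Minutes to seconds: 41 x 60 = 2460
Total: 2460 + 40 = 2500

2500


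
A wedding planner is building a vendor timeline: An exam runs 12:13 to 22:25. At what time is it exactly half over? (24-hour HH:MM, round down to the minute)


Start time: 12:13 = 733 minutes from midnight
End time: 22:25 = 1345 minutes from midnight
Sum: 733 + 1345 = 2078
Midpoint: 2078 / 2 = 1039 minutes
Convert: 1039 / 60 = 17 hours, 19 minutes
Result: 17:19

17:19


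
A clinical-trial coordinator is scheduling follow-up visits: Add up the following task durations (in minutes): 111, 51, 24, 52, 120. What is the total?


Durations: 111, 51, 24, 52, 120
Running sum: 111
+ 51 = 162
+ 24 = 186
+ 52 = 238
+ 120 = 358
Total duration: 358 minutes
That is 5 hours and 58 minutes

358


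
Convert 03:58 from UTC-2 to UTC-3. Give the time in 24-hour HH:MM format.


Local time: 03:58 at UTC-2 (offset -2h)
Target zone: UTC-3 (offset -3h)
Difference: -3 - (-2) = -1 hours
Calculation: 3 + (-1) = 2
Result: 02:58

02:58


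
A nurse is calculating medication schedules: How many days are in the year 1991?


Year: 1991
Check leap year rules:
Divisible by 4? No
1991 is not a leap year
Days: 365

365


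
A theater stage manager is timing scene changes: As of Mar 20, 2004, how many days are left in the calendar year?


Start: March 20, 2004
End: December 31, 2004
Days left in March: 11
April: 30
May: 31
June: 30
July: 31
... plus remaining months
Sum of remaining months: 275
Total: 11 + 275 = 286

286


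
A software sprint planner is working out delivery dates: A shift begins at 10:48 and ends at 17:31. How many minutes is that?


Start time: 10:48 = 648 minutes from midnight
End time: 17:31 = 1051 minutes from midnight
Difference: 1051 - 648 = 403 minutes
That is 6 hours and 43 minutes

403


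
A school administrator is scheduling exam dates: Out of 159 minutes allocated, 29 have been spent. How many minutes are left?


Total budget: 159 minutes
Time used: 29 minutes
Remaining: 159 - 29 = 130 minutes
Percent used: 18.2%
Percent remaining: 81.8%

130


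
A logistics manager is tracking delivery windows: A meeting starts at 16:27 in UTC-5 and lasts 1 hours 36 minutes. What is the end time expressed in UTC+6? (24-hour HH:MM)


Start: 16:27 in UTC-5
Step 1 - add duration:
  minutes: 27 + 36 = 63 (carry 1h)
  hours: 16 + 1 + 1 = 18
  end in UTC-5: 18:03
Step 2 - convert UTC-5 -> UTC+6:
  offset difference: 6 - (-5) = 11 hours
  18 + (11) = 29 -> mod 24 = 5
Result: 05:03 in UTC+6

05:03


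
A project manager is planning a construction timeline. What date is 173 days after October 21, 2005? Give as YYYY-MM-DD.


Start: 2005-10-21
Adding 173 days
Days remaining in October: 10
After October: 163 days still to add
November 2005: 30 days, 133 remaining
December 2005: 31 days, 102 remaining
January 2006: 31 days, 71 remaining
February 2006: 28 days, 43 remaining
Result: 2006-04-12

2006-04-12


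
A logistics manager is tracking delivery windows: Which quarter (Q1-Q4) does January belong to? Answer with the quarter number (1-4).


Month: January (month 1)
Q1: January-March (months 1-3)
Q2: April-June (months 4-6)
Q3: July-September (months 7-9)
Q4: October-December (months 10-12)
Month 1 falls in Q1

1


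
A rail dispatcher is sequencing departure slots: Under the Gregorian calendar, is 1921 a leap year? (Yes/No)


Year: 1921
Divisible by 4? 1921 / 4 = 480.25 -> No
Not divisible by 4, so NOT a leap year

No


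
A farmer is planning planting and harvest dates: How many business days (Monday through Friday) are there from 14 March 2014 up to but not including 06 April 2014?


Start: 2014-03-14 (Friday)
End (exclusive): 2014-04-06 (Sunday)
Total calendar days: 23
Full weeks: 23 // 7 = 3 -> 15 weekdays
Remaining 2 days starting on Friday:
  Fri(w), Sat(-) -> 1 weekdays
Total business days: 15 + 1 = 16

16


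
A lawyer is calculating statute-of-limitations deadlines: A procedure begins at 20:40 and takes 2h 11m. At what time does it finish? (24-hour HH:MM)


Start time: 20:40
Adding: 2 hours 11 minutes
Minutes: 40 + 11 = 51
Hours: 20 + 2 + 0 = 22
Result: 22:51

22:51


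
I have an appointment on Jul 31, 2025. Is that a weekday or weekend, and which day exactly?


Date: 2025-07-31
January 1, 2025 is a Wednesday
Day of year: 212
Offset from Jan 1: 211 days
211 mod 7 = 1
Result: Thursday

Thursday


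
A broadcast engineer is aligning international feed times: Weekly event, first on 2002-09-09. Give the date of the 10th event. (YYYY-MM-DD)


First occurrence: 2002-09-09 (occurrence 1)
Each occurrence is 7 days after the previous.
Occurrence 10 is 9 weeks after the first.
9 weeks = 63 days
2002-09-09 + 63 days = 2002-11-11

2002-11-11


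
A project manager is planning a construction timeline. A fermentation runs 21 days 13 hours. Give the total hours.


Days: 21
Extra hours: 13
Hours per day: 24
Days to hours: 21 x 24 = 504
Total: 504 + 13 = 517

517


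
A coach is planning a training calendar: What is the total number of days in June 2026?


Month: June
Year: 2026
June is a 30-day month
Total: 30 days

30


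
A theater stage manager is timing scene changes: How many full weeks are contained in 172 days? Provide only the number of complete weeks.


Total days: 172
Days per week: 7
Division: 172 / 7 = 24 remainder 4
Complete weeks: 24
Remaining days: 4

24


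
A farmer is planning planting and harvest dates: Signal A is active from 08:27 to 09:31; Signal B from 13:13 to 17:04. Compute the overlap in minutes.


Interval A: [507, 571] minutes from midnight
Interval B: [793, 1024] minutes from midnight
Overlap start = max(507, 793) = 793
Overlap end = min(571, 1024) = 571
End <= start, so the intervals do not overlap: 0 minutes

0


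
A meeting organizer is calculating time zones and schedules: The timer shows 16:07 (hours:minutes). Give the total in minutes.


Hours: 16
Minutes: 7
Convert hours to minutes: 16 x 60 = 960
Add remaining minutes: 960 + 7 = 967

967


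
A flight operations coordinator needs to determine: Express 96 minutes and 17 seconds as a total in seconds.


Minutes: 96
Seconds: 17
Convert minutes to seconds: 96 x 60 = 5760
Add remaining seconds: 5760 + 17 = 5777

5777


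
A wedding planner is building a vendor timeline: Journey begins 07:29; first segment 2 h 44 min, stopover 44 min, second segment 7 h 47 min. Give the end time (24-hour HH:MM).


Depart: 07:29
Leg 1: +164 min -> 10:13
Layover: +44 min -> 10:57
Leg 2: +467 min -> 18:44
Total travel: 675 minutes = 11h 15m
Arrival: 18:44

18:44


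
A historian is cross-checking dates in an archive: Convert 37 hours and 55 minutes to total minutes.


Hours: 37
Extra minutes: 55
Minutes per hour: 60
Hours to minutes: 37 x 60 = 2220
Total: 2220 + 55 = 2275

2275


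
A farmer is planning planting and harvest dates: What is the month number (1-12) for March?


Calendar month order:
2. February
3. March <--
4. April
March is month number 3

3


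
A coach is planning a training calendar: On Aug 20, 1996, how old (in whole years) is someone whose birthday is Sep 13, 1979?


Birth: 1979-09-13
Reference: 1996-08-20
Year difference: 1996 - 1979 = 17
Has birthday (09-13) occurred by 08-20? No
Birthday not yet reached this year -> subtract 1
Age in full years: 16

16


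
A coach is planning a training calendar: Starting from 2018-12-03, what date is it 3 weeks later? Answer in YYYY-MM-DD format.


Start: 2018-12-03
Weeks to add: 3
Convert to days: 3 x 7 = 21 days
Add 21 days to 2018-12-03
Result: 2018-12-24

2018-12-24


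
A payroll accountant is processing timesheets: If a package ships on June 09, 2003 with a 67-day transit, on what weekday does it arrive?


Start: 2003-06-09 (Monday)
Step 1 - find target date: add 67 days
  2003-06-09 + 67 days = 2003-08-15
Step 2 - day of week:
  67 mod 7 = 4
  Monday + 4 days -> Friday
Result: Friday (2003-08-15)

Friday


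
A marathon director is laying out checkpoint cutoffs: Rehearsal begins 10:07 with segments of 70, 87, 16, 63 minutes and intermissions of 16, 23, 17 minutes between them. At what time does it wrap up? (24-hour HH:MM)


Start: 10:07 = 607 min from midnight
  after task 1 (70 min): 11:17
  after break (16 min): 11:33
  after task 2 (87 min): 13:00
  after break (23 min): 13:23
  after task 3 (16 min): 13:39
  after break (17 min): 13:56
  after task 4 (63 min): 14:59
Total elapsed: 292 minutes
End time: 14:59

14:59


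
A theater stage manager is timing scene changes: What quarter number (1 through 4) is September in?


Month: September (month 9)
Q1: January-March (months 1-3)
Q2: April-June (months 4-6)
Q3: July-September (months 7-9)
Q4: October-December (months 10-12)
Month 9 falls in Q3

3


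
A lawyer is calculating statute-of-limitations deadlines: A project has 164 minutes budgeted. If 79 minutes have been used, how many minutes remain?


Total budget: 164 minutes
Time used: 79 minutes
Remaining: 164 - 79 = 85 minutes
Percent used: 48.2%
Percent remaining: 51.8%

85


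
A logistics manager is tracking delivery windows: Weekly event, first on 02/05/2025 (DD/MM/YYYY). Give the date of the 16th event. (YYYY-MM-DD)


First occurrence: 2025-05-02 (occurrence 1)
Each occurrence is 7 days after the previous.
Occurrence 16 is 15 weeks after the first.
15 weeks = 105 days
2025-05-02 + 105 days = 2025-08-15

2025-08-15


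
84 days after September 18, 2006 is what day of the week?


Start: 2006-09-18 (Monday)
Step 1 - find target date: add 84 days
  2006-09-18 + 84 days = 2006-12-11
Step 2 - day of week:
  84 mod 7 = 0
  Monday + 0 days -> Monday
Result: Monday (2006-12-11)

Monday


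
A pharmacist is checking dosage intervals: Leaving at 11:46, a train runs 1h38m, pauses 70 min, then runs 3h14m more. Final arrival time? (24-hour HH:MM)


Depart: 11:46
Leg 1: +98 min -> 13:24
Layover: +70 min -> 14:34
Leg 2: +194 min -> 17:48
Total travel: 362 minutes = 6h 2m
Arrival: 17:48

17:48


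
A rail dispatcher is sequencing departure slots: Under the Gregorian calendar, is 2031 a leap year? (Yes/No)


Year: 2031
Divisible by 4? 2031 / 4 = 507.75 -> No
Not divisible by 4, so NOT a leap year

No


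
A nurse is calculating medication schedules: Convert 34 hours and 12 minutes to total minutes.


Hours: 34
Minutes: 12
Convert hours to minutes: 34 x 60 = 2040
Add remaining minutes: 2040 + 12 = 2052

2052


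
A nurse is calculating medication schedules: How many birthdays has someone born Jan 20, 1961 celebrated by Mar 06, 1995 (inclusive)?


Birth: 1961-01-20
Reference: 1995-03-06
Year difference: 1995 - 1961 = 34
Has birthday (01-20) occurred by 03-06? Yes
Age in full years: 34

34


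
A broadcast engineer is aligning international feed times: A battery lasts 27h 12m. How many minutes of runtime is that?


Hours: 27
Extra minutes: 12
Minutes per hour: 60
Hours to minutes: 27 x 60 = 1620
Total: 1620 + 12 = 1632

1632


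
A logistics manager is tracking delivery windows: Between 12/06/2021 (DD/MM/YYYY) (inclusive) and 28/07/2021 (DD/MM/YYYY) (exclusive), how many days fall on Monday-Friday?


Start: 2021-06-12 (Saturday)
End (exclusive): 2021-07-28 (Wednesday)
Total calendar days: 46
Full weeks: 46 // 7 = 6 -> 30 weekdays
Remaining 4 days starting on Saturday:
  Sat(-), Sun(-), Mon(w), Tue(w) -> 2 weekdays
Total business days: 30 + 2 = 32

32


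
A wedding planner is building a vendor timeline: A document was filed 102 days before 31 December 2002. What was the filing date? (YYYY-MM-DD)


Start: 2002-12-31
Subtracting 102 days
Days already passed in December: 31
After going back through December: 71 more days to subtract
November 2002: 30 days, 41 remaining
October 2002: 31 days, 10 remaining
September 2002 has 30 days, need 10
Result: 2002-09-20

2002-09-20


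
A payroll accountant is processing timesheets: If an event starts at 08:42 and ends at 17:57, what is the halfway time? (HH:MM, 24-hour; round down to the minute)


Start time: 08:42 = 522 minutes from midnight
End time: 17:57 = 1077 minutes from midnight
Sum: 522 + 1077 = 1599
Midpoint: 1599 / 2 = 799 minutes
Convert: 799 / 60 = 13 hours, 19 minutes
Result: 13:19

13:19


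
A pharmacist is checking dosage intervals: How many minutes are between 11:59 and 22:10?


Start time: 11:59 = 719 minutes from midnight
End time: 22:10 = 1330 minutes from midnight
Difference: 1330 - 719 = 611 minutes
That is 10 hours and 11 minutes

611


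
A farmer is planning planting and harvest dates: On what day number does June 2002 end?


Month: June
Year: 2002
June is a 30-day month
Total: 30 days

30


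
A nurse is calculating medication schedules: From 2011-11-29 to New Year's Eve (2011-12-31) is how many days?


Start: November 29, 2011
End: December 31, 2011
Days left in November: 1
December: 31
Sum of remaining months: 31
Total: 1 + 31 = 32

32


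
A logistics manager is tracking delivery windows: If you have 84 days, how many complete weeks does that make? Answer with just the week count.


Total days: 84
Days per week: 7
Division: 84 / 7 = 12 remainder 0
Complete weeks: 12
Remaining days: 0

12


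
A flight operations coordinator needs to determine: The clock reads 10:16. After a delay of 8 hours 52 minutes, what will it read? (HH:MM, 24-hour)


Start time: 10:16
Adding: 8 hours 52 minutes
Minutes: 16 + 52 = 68
Minute overflow: 68 >= 60, so carry 1 hour, minutes = 8
Hours: 10 + 8 + 1 = 19
Result: 19:08

19:08


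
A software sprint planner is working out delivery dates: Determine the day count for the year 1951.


Year: 1951
Check leap year rules:
Divisible by 4? No
1951 is not a leap year
Days: 365

365


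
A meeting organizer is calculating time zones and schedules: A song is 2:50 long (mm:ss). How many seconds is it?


Minutes: 2
Extra seconds: 50
Seconds per minute: 60
Minutes to seconds: 2 x 60 = 120
Total: 120 + 50 = 170

170


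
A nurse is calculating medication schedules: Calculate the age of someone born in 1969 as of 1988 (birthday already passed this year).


Birth year: 1969
Current year: 1988
Age = current year - birth year
Age = 1988 - 1969 = 19

19


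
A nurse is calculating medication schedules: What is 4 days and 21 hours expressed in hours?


Days: 4
Extra hours: 21
Hours per day: 24
Days to hours: 4 x 24 = 96
Total: 96 + 21 = 117

117


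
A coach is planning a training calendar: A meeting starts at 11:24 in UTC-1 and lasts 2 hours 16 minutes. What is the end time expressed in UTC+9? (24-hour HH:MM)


Start: 11:24 in UTC-1
Step 1 - add duration:
  minutes: 24 + 16 = 40
  hours: 11 + 2 + 0 = 13
  end in UTC-1: 13:40
Step 2 - convert UTC-1 -> UTC+9:
  offset difference: 9 - (-1) = 10 hours
  13 + (10) = 23 -> mod 24 = 23
Result: 23:40 in UTC+9

23:40


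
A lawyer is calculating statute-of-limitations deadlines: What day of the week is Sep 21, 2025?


Date: 2025-09-21
January 1, 2025 is a Wednesday
Day of year: 264
Offset from Jan 1: 263 days
263 mod 7 = 4
Result: Sunday

Sunday


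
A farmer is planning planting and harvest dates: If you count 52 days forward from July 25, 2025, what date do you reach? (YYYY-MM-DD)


Start: 2025-07-25
Adding 52 days
Days remaining in July: 6
After July: 46 days still to add
August 2025: 31 days, 15 remaining
September 2025 has 30 days, need 15
Result: 2025-09-15

2025-09-15


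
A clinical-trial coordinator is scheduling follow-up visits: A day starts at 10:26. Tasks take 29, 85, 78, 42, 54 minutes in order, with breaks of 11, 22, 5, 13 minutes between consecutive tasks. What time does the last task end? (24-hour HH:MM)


Start: 10:26 = 626 min from midnight
  after task 1 (29 min): 10:55
  after break (11 min): 11:06
  after task 2 (85 min): 12:31
  after break (22 min): 12:53
  after task 3 (78 min): 14:11
  after break (5 min): 14:16
  after task 4 (42 min): 14:58
  after break (13 min): 15:11
  after task 5 (54 min): 16:05
Total elapsed: 339 minutes
End time: 16:05

16:05


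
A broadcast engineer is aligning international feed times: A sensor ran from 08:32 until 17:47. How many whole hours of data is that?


Start: 08:32
End: 17:47
Hour difference: 17 - 8 = 9 hours
Minute difference: 47 - 32 = 15 minutes
Total minutes: 555
Complete hours: 555 / 60 = 9 (remainder 15)

9


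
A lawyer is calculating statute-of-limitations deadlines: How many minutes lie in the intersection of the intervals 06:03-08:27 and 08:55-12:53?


Interval A: [363, 507] minutes from midnight
Interval B: [535, 773] minutes from midnight
Overlap start = max(363, 535) = 535
Overlap end = min(507, 773) = 507
End <= start, so the intervals do not overlap: 0 minutes

0


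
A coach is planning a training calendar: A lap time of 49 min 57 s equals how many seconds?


Minutes: 49
Seconds: 57
Convert minutes to seconds: 49 x 60 = 2940
Add remaining seconds: 2940 + 57 = 2997

2997


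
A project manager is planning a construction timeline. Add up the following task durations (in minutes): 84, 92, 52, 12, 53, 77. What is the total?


Durations: 84, 92, 52, 12, 53, 77
Running sum: 84
+ 92 = 176
+ 52 = 228
+ 12 = 240
+ 53 = 293
+ 77 = 370
Total duration: 370 minutes
That is 6 hours and 10 minutes

370


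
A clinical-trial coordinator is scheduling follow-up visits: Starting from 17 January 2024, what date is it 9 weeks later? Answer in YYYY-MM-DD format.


Start: 2024-01-17
Weeks to add: 9
Convert to days: 9 x 7 = 63 days
Add 63 days to 2024-01-17
Result: 2024-03-20

2024-03-20


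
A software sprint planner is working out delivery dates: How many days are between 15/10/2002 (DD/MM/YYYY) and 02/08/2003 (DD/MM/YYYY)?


Start date: 2002-10-15
End date: 2003-08-02
Oct 2002: +17 days
Nov 2002: +30 days
Dec 2002: +31 days
... (8 more months)
Total: 291 days

291


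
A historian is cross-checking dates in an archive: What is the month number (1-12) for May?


Calendar month order:
4. April
5. May <--
6. June
May is month number 5

5


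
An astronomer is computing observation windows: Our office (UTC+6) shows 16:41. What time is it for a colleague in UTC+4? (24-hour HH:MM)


Local time: 16:41 at UTC+6 (offset 6h)
Target zone: UTC+4 (offset 4h)
Difference: 4 - (6) = -2 hours
Calculation: 16 + (-2) = 14
Result: 14:41

14:41


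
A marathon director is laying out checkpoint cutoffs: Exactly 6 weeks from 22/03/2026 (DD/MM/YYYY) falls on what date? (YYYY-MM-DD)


Start: 2026-03-22
Weeks to add: 6
Convert to days: 6 x 7 = 42 days
Add 42 days to 2026-03-22
Result: 2026-05-03

2026-05-03


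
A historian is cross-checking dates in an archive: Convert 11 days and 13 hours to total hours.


Days: 11
Extra hours: 13
Hours per day: 24
Days to hours: 11 x 24 = 264
Total: 264 + 13 = 277

277


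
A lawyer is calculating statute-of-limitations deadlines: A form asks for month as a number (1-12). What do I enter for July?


Calendar month order:
6. June
7. July <--
8. August
July is month number 7

7


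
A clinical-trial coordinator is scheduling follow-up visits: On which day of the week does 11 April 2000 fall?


Date: 2000-04-11
January 1, 2000 is a Saturday
Day of year: 102
Offset from Jan 1: 101 days
101 mod 7 = 3
Result: Tuesday

Tuesday


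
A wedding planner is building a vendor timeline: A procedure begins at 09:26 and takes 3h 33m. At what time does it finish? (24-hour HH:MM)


Start time: 09:26
Adding: 3 hours 33 minutes
Minutes: 26 + 33 = 59
Hours: 9 + 3 + 0 = 12
Result: 12:59

12:59


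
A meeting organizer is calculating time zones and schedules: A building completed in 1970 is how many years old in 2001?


Birth year: 1970
Current year: 2001
Age = current year - birth year
Age = 2001 - 1970 = 31

31


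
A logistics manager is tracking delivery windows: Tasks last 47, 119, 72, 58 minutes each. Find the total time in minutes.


Durations: 47, 119, 72, 58
Running sum: 47
+ 119 = 166
+ 72 = 238
+ 58 = 296
Total duration: 296 minutes
That is 4 hours and 56 minutes

296


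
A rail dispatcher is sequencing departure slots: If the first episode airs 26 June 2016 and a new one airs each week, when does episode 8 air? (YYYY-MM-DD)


First occurrence: 2016-06-26 (occurrence 1)
Each occurrence is 7 days after the previous.
Occurrence 8 is 7 weeks after the first.
7 weeks = 49 days
2016-06-26 + 49 days = 2016-08-14

2016-08-14


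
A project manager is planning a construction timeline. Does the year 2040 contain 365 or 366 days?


Year: 2040
Check leap year rules:
Divisible by 4? Yes
Divisible by 100? No
2040 is a leap year
Days: 366

366


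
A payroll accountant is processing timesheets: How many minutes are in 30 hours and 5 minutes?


Hours: 30
Extra minutes: 5
Minutes per hour: 60
Hours to minutes: 30 x 60 = 1800
Total: 1800 + 5 = 1805

1805


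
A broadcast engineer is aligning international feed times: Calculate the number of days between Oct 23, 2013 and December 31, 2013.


Start: October 23, 2013
End: December 31, 2013
Days left in October: 8
November: 30
December: 31
Sum of remaining months: 61
Total: 8 + 61 = 69

69


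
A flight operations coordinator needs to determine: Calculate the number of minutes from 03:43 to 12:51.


Start time: 03:43 = 223 minutes from midnight
End time: 12:51 = 771 minutes from midnight
Difference: 771 - 223 = 548 minutes
That is 9 hours and 8 minutes

548


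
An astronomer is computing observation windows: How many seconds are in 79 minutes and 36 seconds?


Minutes: 79
Seconds: 36
Convert minutes to seconds: 79 x 60 = 4740
Add remaining seconds: 4740 + 36 = 4776

4776


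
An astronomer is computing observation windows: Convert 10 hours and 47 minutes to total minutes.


Hours: 10
Minutes: 47
Convert hours to minutes: 10 x 60 = 600
Add remaining minutes: 600 + 47 = 647

647


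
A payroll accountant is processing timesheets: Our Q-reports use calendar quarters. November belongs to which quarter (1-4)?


Month: November (month 11)
Q1: January-March (months 1-3)
Q2: April-June (months 4-6)
Q3: July-September (months 7-9)
Q4: October-December (months 10-12)
Month 11 falls in Q4

4


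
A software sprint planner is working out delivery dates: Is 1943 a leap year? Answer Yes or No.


Year: 1943
Divisible by 4? 1943 / 4 = 485.75 -> No
Not divisible by 4, so NOT a leap year

No


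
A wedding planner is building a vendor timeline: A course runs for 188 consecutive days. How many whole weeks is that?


Total days: 188
Days per week: 7
Division: 188 / 7 = 26 remainder 6
Complete weeks: 26
Remaining days: 6

26


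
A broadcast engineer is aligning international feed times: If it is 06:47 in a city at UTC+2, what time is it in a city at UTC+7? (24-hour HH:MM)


Local time: 06:47 at UTC+2 (offset 2h)
Target zone: UTC+7 (offset 7h)
Difference: 7 - (2) = 5 hours
Calculation: 6 + (5) = 11
Result: 11:47

11:47


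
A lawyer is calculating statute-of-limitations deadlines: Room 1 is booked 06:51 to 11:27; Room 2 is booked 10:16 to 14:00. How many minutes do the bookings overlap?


Interval A: [411, 687] minutes from midnight
Interval B: [616, 840] minutes from midnight
Overlap start = max(411, 616) = 616
Overlap end = min(687, 840) = 687
Overlap = 687 - 616 = 71 minutes

71


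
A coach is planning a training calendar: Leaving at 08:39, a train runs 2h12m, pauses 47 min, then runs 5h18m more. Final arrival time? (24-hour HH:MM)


Depart: 08:39
Leg 1: +132 min -> 10:51
Layover: +47 min -> 11:38
Leg 2: +318 min -> 16:56
Total travel: 497 minutes = 8h 17m
Arrival: 16:56

16:56
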